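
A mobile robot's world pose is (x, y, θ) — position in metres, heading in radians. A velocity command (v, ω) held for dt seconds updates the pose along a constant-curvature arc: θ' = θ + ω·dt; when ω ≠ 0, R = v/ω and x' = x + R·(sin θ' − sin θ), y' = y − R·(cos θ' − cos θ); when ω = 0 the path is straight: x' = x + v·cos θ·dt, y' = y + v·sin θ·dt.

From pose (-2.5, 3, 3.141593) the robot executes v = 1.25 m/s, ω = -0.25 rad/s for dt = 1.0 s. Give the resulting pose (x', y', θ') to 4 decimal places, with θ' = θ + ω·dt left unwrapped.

θ' = 3.1416 + -0.25·1.0 = 2.8916
R = v/ω = 1.25/-0.25 = -5.0000
x' = -2.5 + -5.0000·(sin 2.8916 − sin 3.1416) = -3.7370
y' = 3 − -5.0000·(cos 2.8916 − cos 3.1416) = 3.1554

(-3.7370, 3.1554, 2.8916)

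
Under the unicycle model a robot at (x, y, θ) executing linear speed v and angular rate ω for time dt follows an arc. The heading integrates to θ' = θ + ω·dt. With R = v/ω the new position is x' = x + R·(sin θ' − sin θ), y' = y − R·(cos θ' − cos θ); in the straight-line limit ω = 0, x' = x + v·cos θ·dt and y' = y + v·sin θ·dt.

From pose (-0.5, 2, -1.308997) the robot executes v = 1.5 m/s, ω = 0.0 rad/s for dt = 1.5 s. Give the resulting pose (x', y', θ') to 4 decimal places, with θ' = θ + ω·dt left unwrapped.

θ' = -1.3090 + 0.0·1.5 = -1.3090
ω = 0 → straight: x' = -0.5 + 1.5·cos(-1.3090)·1.5 = 0.0823
y' = 2 + 1.5·sin(-1.3090)·1.5 = -0.1733

(0.0823, -0.1733, -1.3090)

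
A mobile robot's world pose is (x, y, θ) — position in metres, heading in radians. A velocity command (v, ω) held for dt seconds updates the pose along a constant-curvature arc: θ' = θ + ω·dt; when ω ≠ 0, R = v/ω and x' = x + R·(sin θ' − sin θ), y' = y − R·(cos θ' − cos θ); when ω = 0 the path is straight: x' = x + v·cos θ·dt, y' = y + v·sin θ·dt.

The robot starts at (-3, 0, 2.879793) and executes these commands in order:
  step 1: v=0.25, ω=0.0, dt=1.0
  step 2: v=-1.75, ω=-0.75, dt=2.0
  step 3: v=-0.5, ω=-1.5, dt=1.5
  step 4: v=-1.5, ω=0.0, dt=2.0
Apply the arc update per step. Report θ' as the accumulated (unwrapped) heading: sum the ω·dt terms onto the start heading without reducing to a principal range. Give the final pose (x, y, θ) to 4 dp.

(-4.0706, -0.4903, -0.8702)

step 1: θ'=2.8798 (straight) → pose (-3.2415, 0.0647, 2.8798)
step 2: θ'=1.3798 (R=2.3333) → pose (-1.5545, -2.6321, 1.3798)
step 3: θ'=-0.8702 (R=0.3333) → pose (-2.1366, -2.7837, -0.8702)
step 4: θ'=-0.8702 (straight) → pose (-4.0706, -0.4903, -0.8702)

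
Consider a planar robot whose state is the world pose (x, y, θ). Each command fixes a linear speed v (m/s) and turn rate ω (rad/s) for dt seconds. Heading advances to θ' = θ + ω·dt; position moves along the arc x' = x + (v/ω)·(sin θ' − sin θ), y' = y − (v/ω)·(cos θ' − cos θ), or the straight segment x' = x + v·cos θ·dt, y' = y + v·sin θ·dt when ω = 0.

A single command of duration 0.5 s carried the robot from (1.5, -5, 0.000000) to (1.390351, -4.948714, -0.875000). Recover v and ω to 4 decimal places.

Δθ = -0.875000 − 0.000000 = -0.875000
ω = Δθ/dt = -0.875000/0.5 = -1.7500
R = Δx/(sin θ' − sin θ) = 0.1429
v = R·ω = 0.1429·-1.7500 = -0.2500

v = -0.2500, ω = -1.7500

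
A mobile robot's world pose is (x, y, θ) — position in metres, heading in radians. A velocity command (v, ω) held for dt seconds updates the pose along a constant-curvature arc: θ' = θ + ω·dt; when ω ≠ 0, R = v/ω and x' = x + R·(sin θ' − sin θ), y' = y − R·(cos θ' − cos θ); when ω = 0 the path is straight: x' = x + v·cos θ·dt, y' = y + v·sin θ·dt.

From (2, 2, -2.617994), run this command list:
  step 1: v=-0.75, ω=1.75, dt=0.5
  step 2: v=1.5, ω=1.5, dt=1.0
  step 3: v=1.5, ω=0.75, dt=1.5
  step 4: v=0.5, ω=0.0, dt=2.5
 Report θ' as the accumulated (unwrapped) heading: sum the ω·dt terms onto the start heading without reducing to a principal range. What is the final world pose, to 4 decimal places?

(5.7723, 2.7908, 0.8820)

step 1: θ'=-1.7430 (R=-0.4286) → pose (2.2079, 2.2977, -1.7430)
step 2: θ'=-0.2430 (R=1.0000) → pose (2.9525, 1.1557, -0.2430)
step 3: θ'=0.8820 (R=2.0000) → pose (4.9778, 1.8258, 0.8820)
step 4: θ'=0.8820 (straight) → pose (5.7723, 2.7908, 0.8820)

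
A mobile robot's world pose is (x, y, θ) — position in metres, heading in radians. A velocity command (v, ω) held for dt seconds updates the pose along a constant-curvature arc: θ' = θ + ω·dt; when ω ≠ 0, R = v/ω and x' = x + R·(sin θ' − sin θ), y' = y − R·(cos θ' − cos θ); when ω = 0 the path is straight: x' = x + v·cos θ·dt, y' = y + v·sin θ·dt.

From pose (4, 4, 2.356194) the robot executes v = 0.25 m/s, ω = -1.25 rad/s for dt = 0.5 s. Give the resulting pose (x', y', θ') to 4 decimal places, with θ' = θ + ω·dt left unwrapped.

(3.9440, 4.1095, 1.7312)

θ' = 2.3562 + -1.25·0.5 = 1.7312
R = v/ω = 0.25/-1.25 = -0.2000
x' = 4 + -0.2000·(sin 1.7312 − sin 2.3562) = 3.9440
y' = 4 − -0.2000·(cos 1.7312 − cos 2.3562) = 4.1095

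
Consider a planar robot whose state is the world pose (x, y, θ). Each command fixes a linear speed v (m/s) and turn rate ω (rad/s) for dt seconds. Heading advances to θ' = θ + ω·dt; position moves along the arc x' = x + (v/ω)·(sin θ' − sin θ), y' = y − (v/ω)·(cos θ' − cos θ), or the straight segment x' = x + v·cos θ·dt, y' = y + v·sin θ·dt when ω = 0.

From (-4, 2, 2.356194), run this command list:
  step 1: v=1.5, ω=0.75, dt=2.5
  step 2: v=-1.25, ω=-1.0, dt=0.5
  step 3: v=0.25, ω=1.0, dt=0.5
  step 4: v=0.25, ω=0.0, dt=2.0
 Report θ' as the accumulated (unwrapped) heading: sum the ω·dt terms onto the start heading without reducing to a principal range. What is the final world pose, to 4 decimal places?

step 1: θ'=4.2312 (R=2.0000) → pose (-7.1871, 1.5115, 4.2312)
step 2: θ'=3.7312 (R=1.2500) → pose (-6.7741, 1.9719, 3.7312)
step 3: θ'=4.2312 (R=0.2500) → pose (-6.8567, 1.8798, 4.2312)
step 4: θ'=4.2312 (straight) → pose (-7.0881, 1.4366, 4.2312)

(-7.0881, 1.4366, 4.2312)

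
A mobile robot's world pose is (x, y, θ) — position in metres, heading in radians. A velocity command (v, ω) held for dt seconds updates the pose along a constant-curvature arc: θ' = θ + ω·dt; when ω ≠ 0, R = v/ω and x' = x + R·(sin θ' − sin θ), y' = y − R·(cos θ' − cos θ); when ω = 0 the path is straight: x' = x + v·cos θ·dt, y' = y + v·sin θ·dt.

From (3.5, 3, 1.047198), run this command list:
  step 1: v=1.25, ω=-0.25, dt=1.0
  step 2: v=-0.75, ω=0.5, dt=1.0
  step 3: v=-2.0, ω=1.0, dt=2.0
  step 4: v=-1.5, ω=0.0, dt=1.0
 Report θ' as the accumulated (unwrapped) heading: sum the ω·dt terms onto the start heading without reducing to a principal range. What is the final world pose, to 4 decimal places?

(7.5995, 1.0670, 3.2972)

step 1: θ'=0.7972 (R=-5.0000) → pose (4.2531, 3.9936, 0.7972)
step 2: θ'=1.2972 (R=-1.5000) → pose (3.8820, 3.3508, 1.2972)
step 3: θ'=3.2972 (R=-2.0000) → pose (6.1176, 0.8346, 3.2972)
step 4: θ'=3.2972 (straight) → pose (7.5995, 1.0670, 3.2972)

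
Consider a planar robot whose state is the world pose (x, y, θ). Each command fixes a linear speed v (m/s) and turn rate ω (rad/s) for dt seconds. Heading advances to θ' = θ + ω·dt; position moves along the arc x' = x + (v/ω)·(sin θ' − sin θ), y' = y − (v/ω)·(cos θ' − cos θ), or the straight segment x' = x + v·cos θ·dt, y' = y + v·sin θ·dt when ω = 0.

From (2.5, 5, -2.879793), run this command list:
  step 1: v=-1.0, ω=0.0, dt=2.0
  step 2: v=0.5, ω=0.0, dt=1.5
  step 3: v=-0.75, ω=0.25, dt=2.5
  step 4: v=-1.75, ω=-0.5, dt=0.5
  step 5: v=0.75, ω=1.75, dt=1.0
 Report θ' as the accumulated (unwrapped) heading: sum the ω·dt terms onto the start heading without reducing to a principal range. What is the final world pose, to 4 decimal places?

step 1: θ'=-2.8798 (straight) → pose (4.4319, 5.5176, -2.8798)
step 2: θ'=-2.8798 (straight) → pose (3.7074, 5.3235, -2.8798)
step 3: θ'=-2.2548 (R=-3.0000) → pose (5.2561, 6.3256, -2.2548)
step 4: θ'=-2.5048 (R=3.5000) → pose (5.8876, 6.9280, -2.5048)
step 5: θ'=-0.7548 (R=0.4286) → pose (5.8488, 6.2712, -0.7548)

(5.8488, 6.2712, -0.7548)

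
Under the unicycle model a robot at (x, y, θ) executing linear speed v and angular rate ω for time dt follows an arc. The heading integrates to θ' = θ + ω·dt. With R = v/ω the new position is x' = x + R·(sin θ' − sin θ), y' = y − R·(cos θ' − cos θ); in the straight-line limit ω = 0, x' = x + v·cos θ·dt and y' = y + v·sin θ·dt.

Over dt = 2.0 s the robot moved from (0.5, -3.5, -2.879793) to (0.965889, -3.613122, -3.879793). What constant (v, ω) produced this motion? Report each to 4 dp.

v = -0.2500, ω = -0.5000

Δθ = -3.879793 − -2.879793 = -1.000000
ω = Δθ/dt = -1.000000/2.0 = -0.5000
R = Δx/(sin θ' − sin θ) = 0.5000
v = R·ω = 0.5000·-0.5000 = -0.2500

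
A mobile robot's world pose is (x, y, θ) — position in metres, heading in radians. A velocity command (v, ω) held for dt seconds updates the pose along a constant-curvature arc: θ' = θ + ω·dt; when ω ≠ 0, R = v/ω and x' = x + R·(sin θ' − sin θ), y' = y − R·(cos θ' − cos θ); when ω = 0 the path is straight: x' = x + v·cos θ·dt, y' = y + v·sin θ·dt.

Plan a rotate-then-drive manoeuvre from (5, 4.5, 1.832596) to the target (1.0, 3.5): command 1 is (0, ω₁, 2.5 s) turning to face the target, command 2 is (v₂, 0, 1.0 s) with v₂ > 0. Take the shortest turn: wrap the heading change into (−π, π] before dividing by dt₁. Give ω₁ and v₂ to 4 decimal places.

heading to target = atan2(3.5−4.5, 1−5) = -2.8966
Δθ = wrap(-2.8966 − 1.8326) = 1.5540; ω₁ = Δθ/dt₁ = 0.6216
distance = √((1−5)² + (3.5−4.5)²) = 4.1231; v₂ = distance/dt₂ = 4.1231

ω₁ = 0.6216, v₂ = 4.1231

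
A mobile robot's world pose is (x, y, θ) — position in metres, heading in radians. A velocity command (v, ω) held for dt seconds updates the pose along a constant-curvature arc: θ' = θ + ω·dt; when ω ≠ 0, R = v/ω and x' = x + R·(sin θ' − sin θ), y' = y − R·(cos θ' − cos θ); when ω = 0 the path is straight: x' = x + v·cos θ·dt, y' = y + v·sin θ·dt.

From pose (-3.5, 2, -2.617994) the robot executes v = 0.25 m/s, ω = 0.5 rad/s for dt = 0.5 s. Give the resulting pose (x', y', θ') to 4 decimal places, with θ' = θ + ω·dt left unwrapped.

θ' = -2.6180 + 0.5·0.5 = -2.3680
R = v/ω = 0.25/0.5 = 0.5000
x' = -3.5 + 0.5000·(sin -2.3680 − sin -2.6180) = -3.5994
y' = 2 − 0.5000·(cos -2.3680 − cos -2.6180) = 1.9247

(-3.5994, 1.9247, -2.3680)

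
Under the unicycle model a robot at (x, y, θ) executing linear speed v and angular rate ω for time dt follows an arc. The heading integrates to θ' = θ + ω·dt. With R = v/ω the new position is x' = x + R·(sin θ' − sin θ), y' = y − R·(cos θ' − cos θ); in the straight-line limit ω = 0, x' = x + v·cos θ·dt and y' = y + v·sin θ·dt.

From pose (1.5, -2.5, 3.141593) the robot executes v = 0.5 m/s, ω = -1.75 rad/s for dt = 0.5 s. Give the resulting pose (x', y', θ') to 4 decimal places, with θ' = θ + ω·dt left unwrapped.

(1.2807, -2.3974, 2.2666)

θ' = 3.1416 + -1.75·0.5 = 2.2666
R = v/ω = 0.5/-1.75 = -0.2857
x' = 1.5 + -0.2857·(sin 2.2666 − sin 3.1416) = 1.2807
y' = -2.5 − -0.2857·(cos 2.2666 − cos 3.1416) = -2.3974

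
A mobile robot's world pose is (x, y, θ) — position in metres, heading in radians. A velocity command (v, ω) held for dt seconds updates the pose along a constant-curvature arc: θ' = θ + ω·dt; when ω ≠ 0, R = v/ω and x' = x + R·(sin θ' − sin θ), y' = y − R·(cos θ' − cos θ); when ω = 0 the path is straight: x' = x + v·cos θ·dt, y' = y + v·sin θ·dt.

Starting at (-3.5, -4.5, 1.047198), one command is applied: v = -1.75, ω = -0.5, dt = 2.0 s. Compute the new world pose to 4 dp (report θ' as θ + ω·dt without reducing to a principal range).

θ' = 1.0472 + -0.5·2.0 = 0.0472
R = v/ω = -1.75/-0.5 = 3.5000
x' = -3.5 + 3.5000·(sin 0.0472 − sin 1.0472) = -6.3660
y' = -4.5 − 3.5000·(cos 0.0472 − cos 1.0472) = -6.2461

(-6.3660, -6.2461, 0.0472)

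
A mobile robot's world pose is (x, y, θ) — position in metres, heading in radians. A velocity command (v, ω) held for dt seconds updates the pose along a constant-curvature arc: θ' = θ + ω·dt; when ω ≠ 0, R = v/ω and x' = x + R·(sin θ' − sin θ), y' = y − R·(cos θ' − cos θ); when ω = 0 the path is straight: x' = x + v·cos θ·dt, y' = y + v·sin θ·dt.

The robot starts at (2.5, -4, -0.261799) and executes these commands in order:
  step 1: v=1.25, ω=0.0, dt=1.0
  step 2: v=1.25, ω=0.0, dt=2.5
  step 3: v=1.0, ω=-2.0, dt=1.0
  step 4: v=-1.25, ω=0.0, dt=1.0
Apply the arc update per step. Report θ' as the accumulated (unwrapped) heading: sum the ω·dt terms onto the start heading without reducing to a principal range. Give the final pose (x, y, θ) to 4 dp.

step 1: θ'=-0.2618 (straight) → pose (3.7074, -4.3235, -0.2618)
step 2: θ'=-0.2618 (straight) → pose (6.7259, -5.1323, -0.2618)
step 3: θ'=-2.2618 (R=-0.5000) → pose (6.9818, -5.9339, -2.2618)
step 4: θ'=-2.2618 (straight) → pose (7.7785, -4.9707, -2.2618)

(7.7785, -4.9707, -2.2618)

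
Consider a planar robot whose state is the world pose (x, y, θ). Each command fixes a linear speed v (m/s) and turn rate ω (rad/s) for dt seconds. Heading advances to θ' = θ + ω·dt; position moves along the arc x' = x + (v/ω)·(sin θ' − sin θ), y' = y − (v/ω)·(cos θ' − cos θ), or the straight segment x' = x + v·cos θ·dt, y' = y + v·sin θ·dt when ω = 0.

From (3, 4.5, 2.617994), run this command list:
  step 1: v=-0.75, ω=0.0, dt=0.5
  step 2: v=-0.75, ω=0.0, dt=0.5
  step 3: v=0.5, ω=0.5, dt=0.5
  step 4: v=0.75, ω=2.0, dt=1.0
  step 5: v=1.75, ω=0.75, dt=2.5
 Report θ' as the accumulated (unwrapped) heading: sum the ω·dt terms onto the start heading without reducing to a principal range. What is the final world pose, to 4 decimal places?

(6.2885, 2.0732, 6.7430)

step 1: θ'=2.6180 (straight) → pose (3.3248, 4.3125, 2.6180)
step 2: θ'=2.6180 (straight) → pose (3.6495, 4.1250, 2.6180)
step 3: θ'=2.8680 (R=1.0000) → pose (3.4197, 4.2218, 2.8680)
step 4: θ'=4.8680 (R=0.3750) → pose (2.9479, 3.8026, 4.8680)
step 5: θ'=6.7430 (R=2.3333) → pose (6.2885, 2.0732, 6.7430)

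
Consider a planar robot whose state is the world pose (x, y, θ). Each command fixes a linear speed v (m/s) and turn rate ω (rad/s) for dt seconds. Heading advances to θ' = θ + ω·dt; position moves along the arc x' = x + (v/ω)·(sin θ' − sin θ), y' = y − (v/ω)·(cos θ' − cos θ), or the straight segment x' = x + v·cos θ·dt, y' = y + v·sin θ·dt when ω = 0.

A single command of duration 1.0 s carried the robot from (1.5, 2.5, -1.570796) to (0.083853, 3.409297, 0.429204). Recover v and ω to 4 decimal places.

v = -2.0000, ω = 2.0000

Δθ = 0.429204 − -1.570796 = 2.000000
ω = Δθ/dt = 2.000000/1.0 = 2.0000
R = Δx/(sin θ' − sin θ) = -1.0000
v = R·ω = -1.0000·2.0000 = -2.0000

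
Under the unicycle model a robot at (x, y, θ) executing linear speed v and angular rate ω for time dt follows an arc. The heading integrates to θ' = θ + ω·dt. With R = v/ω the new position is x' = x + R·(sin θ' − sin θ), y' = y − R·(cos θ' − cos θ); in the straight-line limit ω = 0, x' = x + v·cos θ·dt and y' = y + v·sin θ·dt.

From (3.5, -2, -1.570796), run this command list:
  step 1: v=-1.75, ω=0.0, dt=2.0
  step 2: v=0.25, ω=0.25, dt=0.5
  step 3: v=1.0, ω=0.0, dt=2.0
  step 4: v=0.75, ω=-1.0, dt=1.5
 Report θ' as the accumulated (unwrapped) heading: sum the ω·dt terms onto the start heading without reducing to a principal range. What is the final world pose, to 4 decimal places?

step 1: θ'=-1.5708 (straight) → pose (3.5000, 1.5000, -1.5708)
step 2: θ'=-1.4458 (R=1.0000) → pose (3.5078, 1.3753, -1.4458)
step 3: θ'=-1.4458 (straight) → pose (3.7572, -0.6091, -1.4458)
step 4: θ'=-2.9458 (R=-0.7500) → pose (3.1589, -1.4382, -2.9458)

(3.1589, -1.4382, -2.9458)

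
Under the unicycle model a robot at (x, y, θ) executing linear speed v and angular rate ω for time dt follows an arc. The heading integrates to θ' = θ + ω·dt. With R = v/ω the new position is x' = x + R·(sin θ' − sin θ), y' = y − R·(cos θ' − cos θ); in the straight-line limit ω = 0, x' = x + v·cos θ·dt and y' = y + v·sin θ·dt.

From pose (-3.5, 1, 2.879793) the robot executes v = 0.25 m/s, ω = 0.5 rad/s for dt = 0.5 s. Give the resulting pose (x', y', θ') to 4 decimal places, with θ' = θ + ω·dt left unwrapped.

(-3.6235, 1.0170, 3.1298)

θ' = 2.8798 + 0.5·0.5 = 3.1298
R = v/ω = 0.25/0.5 = 0.5000
x' = -3.5 + 0.5000·(sin 3.1298 − sin 2.8798) = -3.6235
y' = 1 − 0.5000·(cos 3.1298 − cos 2.8798) = 1.0170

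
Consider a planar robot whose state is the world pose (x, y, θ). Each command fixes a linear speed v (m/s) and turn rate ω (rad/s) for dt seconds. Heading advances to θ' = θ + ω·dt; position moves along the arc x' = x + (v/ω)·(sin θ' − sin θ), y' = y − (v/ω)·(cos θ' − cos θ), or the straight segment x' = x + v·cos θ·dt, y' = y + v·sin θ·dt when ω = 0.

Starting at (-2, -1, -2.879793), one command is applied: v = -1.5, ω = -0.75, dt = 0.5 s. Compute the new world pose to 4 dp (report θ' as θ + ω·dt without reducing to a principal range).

(-1.2564, -0.9447, -3.2548)

θ' = -2.8798 + -0.75·0.5 = -3.2548
R = v/ω = -1.5/-0.75 = 2.0000
x' = -2 + 2.0000·(sin -3.2548 − sin -2.8798) = -1.2564
y' = -1 − 2.0000·(cos -3.2548 − cos -2.8798) = -0.9447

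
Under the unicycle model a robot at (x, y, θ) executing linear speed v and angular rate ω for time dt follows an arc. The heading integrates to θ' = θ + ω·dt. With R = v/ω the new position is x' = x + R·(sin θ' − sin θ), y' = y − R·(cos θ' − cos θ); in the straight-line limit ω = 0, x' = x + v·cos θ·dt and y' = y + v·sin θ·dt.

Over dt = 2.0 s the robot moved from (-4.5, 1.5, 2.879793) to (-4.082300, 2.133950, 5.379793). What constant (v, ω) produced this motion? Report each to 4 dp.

v = -0.5000, ω = 1.2500

Δθ = 5.379793 − 2.879793 = 2.500000
ω = Δθ/dt = 2.500000/2.0 = 1.2500
R = −Δy/(cos θ' − cos θ) = -0.4000
v = R·ω = -0.4000·1.2500 = -0.5000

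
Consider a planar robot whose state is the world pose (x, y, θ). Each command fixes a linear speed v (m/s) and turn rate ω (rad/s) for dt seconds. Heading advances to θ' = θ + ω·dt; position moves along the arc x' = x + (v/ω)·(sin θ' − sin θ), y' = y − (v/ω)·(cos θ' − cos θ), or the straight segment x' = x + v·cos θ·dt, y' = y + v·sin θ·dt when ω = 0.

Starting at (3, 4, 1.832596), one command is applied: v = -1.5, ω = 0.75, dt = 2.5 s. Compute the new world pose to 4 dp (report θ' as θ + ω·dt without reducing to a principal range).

θ' = 1.8326 + 0.75·2.5 = 3.7076
R = v/ω = -1.5/0.75 = -2.0000
x' = 3 + -2.0000·(sin 3.7076 − sin 1.8326) = 6.0044
y' = 4 − -2.0000·(cos 3.7076 − cos 1.8326) = 2.8295

(6.0044, 2.8295, 3.7076)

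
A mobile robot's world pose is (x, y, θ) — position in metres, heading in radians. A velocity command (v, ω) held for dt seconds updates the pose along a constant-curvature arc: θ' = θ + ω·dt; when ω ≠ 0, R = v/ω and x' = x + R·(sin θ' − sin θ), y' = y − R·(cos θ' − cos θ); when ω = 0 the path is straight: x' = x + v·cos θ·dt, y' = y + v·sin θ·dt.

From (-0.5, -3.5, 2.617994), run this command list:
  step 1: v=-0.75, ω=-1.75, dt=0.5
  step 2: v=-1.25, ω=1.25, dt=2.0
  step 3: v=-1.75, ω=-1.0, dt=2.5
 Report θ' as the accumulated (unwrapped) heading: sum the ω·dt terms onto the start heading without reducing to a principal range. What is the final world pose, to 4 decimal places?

step 1: θ'=1.7430 (R=0.4286) → pose (-0.2921, -3.7977, 1.7430)
step 2: θ'=4.2430 (R=-1.0000) → pose (1.5850, -4.0787, 4.2430)
step 3: θ'=1.7430 (R=1.7500) → pose (4.8698, -4.5705, 1.7430)

(4.8698, -4.5705, 1.7430)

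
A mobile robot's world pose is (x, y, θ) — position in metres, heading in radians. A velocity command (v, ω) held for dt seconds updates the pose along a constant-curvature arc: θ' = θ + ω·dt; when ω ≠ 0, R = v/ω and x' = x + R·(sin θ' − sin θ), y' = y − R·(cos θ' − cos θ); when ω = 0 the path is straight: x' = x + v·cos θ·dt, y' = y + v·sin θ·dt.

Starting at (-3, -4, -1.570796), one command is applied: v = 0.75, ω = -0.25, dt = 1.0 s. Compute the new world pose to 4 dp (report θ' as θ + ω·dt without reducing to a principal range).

θ' = -1.5708 + -0.25·1.0 = -1.8208
R = v/ω = 0.75/-0.25 = -3.0000
x' = -3 + -3.0000·(sin -1.8208 − sin -1.5708) = -3.0933
y' = -4 − -3.0000·(cos -1.8208 − cos -1.5708) = -4.7422

(-3.0933, -4.7422, -1.8208)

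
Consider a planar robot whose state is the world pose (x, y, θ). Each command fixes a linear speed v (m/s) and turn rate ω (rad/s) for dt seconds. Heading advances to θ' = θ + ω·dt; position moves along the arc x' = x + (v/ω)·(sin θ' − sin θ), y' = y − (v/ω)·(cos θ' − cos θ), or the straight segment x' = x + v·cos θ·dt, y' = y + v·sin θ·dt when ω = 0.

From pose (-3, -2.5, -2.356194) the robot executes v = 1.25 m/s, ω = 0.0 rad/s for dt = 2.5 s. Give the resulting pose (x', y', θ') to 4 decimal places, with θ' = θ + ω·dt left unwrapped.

(-5.2097, -4.7097, -2.3562)

θ' = -2.3562 + 0.0·2.5 = -2.3562
ω = 0 → straight: x' = -3 + 1.25·cos(-2.3562)·2.5 = -5.2097
y' = -2.5 + 1.25·sin(-2.3562)·2.5 = -4.7097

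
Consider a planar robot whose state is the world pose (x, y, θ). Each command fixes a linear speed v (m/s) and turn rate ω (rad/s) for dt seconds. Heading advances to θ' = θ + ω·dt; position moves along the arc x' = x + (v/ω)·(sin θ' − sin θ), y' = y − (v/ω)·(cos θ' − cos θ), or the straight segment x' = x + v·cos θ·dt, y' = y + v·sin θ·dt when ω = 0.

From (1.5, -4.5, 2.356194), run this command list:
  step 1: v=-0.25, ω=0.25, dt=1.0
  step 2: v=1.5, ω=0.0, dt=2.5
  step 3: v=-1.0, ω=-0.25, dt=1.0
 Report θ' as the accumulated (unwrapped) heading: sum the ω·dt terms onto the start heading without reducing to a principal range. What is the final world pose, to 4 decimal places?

(-0.7406, -3.3516, 2.3562)

step 1: θ'=2.6062 (R=-1.0000) → pose (1.6969, -4.6530, 2.6062)
step 2: θ'=2.6062 (straight) → pose (-1.5283, -2.7398, 2.6062)
step 3: θ'=2.3562 (R=4.0000) → pose (-0.7406, -3.3516, 2.3562)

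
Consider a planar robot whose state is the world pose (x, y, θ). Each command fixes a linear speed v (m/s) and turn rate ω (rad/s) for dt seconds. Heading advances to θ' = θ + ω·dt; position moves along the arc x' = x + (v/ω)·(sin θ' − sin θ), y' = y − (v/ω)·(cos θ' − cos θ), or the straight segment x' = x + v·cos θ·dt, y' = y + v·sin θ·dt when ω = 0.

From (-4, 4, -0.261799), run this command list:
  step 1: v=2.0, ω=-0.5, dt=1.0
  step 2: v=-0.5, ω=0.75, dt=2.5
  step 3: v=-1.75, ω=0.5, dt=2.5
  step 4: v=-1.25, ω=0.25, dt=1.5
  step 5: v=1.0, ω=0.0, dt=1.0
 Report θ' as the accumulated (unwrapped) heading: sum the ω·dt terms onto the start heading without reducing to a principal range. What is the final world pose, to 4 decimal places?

step 1: θ'=-0.7618 (R=-4.0000) → pose (-2.2744, 3.0307, -0.7618)
step 2: θ'=1.1132 (R=-0.6667) → pose (-3.3326, 2.8428, 1.1132)
step 3: θ'=2.3632 (R=-3.5000) → pose (-2.6502, -1.1956, 2.3632)
step 4: θ'=2.7382 (R=-5.0000) → pose (-1.1022, -2.2341, 2.7382)
step 5: θ'=2.7382 (straight) → pose (-2.0219, -1.8415, 2.7382)

(-2.0219, -1.8415, 2.7382)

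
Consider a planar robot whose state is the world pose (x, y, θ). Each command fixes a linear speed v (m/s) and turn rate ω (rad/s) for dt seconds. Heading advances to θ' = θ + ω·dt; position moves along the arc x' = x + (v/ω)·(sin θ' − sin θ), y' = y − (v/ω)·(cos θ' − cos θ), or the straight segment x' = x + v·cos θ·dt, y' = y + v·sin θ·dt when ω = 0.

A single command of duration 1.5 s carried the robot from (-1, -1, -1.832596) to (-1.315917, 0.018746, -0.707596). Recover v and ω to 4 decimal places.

Δθ = -0.707596 − -1.832596 = 1.125000
ω = Δθ/dt = 1.125000/1.5 = 0.7500
R = −Δy/(cos θ' − cos θ) = -1.0000
v = R·ω = -1.0000·0.7500 = -0.7500

v = -0.7500, ω = 0.7500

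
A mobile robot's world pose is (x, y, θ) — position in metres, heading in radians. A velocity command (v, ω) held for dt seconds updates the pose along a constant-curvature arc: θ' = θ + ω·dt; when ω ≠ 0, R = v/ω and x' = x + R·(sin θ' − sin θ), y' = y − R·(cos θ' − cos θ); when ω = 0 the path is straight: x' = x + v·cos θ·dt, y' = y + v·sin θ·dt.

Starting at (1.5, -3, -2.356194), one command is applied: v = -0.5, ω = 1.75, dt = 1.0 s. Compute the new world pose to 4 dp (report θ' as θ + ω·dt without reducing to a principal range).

θ' = -2.3562 + 1.75·1.0 = -0.6062
R = v/ω = -0.5/1.75 = -0.2857
x' = 1.5 + -0.2857·(sin -0.6062 − sin -2.3562) = 1.4608
y' = -3 − -0.2857·(cos -0.6062 − cos -2.3562) = -2.5632

(1.4608, -2.5632, -0.6062)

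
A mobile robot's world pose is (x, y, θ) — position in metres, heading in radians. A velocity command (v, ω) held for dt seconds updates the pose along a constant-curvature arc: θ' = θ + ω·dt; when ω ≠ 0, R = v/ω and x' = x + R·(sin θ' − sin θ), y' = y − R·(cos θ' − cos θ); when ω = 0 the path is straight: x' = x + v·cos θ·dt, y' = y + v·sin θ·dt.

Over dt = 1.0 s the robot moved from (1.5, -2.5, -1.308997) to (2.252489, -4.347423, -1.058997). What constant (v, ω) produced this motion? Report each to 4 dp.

v = 2.0000, ω = 0.2500

Δθ = -1.058997 − -1.308997 = 0.250000
ω = Δθ/dt = 0.250000/1.0 = 0.2500
R = −Δy/(cos θ' − cos θ) = 8.0000
v = R·ω = 8.0000·0.2500 = 2.0000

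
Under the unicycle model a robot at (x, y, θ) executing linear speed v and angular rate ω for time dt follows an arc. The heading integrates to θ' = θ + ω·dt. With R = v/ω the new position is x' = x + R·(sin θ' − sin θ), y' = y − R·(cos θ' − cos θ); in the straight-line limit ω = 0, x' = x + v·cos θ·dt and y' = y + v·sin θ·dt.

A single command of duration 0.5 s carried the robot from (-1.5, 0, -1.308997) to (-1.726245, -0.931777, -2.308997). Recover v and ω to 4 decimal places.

Δθ = -2.308997 − -1.308997 = -1.000000
ω = Δθ/dt = -1.000000/0.5 = -2.0000
R = −Δy/(cos θ' − cos θ) = -1.0000
v = R·ω = -1.0000·-2.0000 = 2.0000

v = 2.0000, ω = -2.0000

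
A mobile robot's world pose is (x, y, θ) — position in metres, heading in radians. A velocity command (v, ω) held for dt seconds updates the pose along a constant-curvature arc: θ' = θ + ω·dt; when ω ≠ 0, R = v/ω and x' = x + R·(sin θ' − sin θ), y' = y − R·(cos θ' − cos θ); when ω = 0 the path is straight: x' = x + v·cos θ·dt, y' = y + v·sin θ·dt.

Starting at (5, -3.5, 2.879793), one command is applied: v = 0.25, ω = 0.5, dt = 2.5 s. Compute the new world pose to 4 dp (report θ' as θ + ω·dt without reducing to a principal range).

(4.4531, -3.7079, 4.1298)

θ' = 2.8798 + 0.5·2.5 = 4.1298
R = v/ω = 0.25/0.5 = 0.5000
x' = 5 + 0.5000·(sin 4.1298 − sin 2.8798) = 4.4531
y' = -3.5 − 0.5000·(cos 4.1298 − cos 2.8798) = -3.7079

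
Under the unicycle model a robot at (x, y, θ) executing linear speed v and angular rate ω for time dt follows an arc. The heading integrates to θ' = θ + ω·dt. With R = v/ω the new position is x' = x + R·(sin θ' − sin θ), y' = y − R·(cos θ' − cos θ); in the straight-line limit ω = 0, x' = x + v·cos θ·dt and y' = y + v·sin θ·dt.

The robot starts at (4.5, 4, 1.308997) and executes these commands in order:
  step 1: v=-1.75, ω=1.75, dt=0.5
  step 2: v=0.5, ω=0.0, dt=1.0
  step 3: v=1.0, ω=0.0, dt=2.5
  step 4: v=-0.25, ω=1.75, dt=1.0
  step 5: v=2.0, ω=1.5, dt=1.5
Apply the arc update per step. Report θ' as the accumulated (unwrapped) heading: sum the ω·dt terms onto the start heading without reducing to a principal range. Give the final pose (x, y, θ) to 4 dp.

step 1: θ'=2.1840 (R=-1.0000) → pose (4.6481, 3.1657, 2.1840)
step 2: θ'=2.1840 (straight) → pose (4.3604, 3.5746, 2.1840)
step 3: θ'=2.1840 (straight) → pose (2.9217, 5.6191, 2.1840)
step 4: θ'=3.9340 (R=-0.1429) → pose (3.1402, 5.6010, 3.9340)
step 5: θ'=6.1840 (R=1.3333) → pose (3.9576, 3.3381, 6.1840)

(3.9576, 3.3381, 6.1840)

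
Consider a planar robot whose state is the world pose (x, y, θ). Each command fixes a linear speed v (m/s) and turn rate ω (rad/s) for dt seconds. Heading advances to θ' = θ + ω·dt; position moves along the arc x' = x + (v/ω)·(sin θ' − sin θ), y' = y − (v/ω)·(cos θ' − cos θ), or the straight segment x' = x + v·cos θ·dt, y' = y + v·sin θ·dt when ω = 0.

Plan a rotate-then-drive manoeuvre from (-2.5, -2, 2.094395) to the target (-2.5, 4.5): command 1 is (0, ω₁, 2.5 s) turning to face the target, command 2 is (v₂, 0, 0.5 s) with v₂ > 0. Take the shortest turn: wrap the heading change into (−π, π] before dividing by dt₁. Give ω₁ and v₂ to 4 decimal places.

heading to target = atan2(4.5−-2, -2.5−-2.5) = 1.5708
Δθ = wrap(1.5708 − 2.0944) = -0.5236; ω₁ = Δθ/dt₁ = -0.2094
distance = √((-2.5−-2.5)² + (4.5−-2)²) = 6.5000; v₂ = distance/dt₂ = 13.0000

ω₁ = -0.2094, v₂ = 13.0000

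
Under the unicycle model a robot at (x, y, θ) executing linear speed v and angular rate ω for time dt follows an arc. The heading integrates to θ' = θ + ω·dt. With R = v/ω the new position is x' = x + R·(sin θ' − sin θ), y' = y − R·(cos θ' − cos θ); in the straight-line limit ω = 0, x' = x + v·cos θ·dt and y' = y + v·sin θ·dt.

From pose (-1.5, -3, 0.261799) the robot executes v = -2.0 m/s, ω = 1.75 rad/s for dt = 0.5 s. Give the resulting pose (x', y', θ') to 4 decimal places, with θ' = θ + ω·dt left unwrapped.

θ' = 0.2618 + 1.75·0.5 = 1.1368
R = v/ω = -2.0/1.75 = -1.1429
x' = -1.5 + -1.1429·(sin 1.1368 − sin 0.2618) = -2.2411
y' = -3 − -1.1429·(cos 1.1368 − cos 0.2618) = -3.6233

(-2.2411, -3.6233, 1.1368)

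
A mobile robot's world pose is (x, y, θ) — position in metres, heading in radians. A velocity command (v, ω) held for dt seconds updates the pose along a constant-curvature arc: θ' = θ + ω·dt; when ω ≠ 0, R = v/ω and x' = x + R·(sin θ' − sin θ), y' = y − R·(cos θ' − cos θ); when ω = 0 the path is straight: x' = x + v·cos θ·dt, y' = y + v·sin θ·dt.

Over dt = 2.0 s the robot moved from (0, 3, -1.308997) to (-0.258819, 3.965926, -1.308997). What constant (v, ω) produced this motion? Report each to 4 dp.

v = -0.5000, ω = 0.0000

Δθ = -1.308997 − -1.308997 = 0.000000
ω = Δθ/dt = 0.000000/2.0 = 0.0000
ω = 0 → v = (Δx·cos θ + Δy·sin θ)/dt = -0.5000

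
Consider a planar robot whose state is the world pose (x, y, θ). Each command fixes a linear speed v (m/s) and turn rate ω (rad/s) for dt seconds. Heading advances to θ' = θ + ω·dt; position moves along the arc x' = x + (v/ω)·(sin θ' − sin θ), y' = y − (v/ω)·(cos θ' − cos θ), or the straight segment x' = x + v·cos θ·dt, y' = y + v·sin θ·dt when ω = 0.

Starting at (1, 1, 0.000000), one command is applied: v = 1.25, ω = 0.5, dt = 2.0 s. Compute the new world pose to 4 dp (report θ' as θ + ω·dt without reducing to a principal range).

θ' = 0.0000 + 0.5·2.0 = 1.0000
R = v/ω = 1.25/0.5 = 2.5000
x' = 1 + 2.5000·(sin 1.0000 − sin 0.0000) = 3.1037
y' = 1 − 2.5000·(cos 1.0000 − cos 0.0000) = 2.1492

(3.1037, 2.1492, 1.0000)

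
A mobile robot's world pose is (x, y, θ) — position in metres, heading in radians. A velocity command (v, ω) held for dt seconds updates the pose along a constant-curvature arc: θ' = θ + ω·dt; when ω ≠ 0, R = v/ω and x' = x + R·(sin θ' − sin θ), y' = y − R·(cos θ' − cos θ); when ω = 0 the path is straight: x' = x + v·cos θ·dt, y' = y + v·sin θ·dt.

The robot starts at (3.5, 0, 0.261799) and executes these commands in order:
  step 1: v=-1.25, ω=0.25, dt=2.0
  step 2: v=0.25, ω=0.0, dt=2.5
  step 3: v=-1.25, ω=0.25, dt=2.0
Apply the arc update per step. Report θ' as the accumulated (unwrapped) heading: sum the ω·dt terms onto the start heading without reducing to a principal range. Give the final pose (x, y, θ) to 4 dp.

(0.4831, -2.8777, 1.2618)

step 1: θ'=0.7618 (R=-5.0000) → pose (1.3430, -1.2117, 0.7618)
step 2: θ'=0.7618 (straight) → pose (1.7952, -0.7803, 0.7618)
step 3: θ'=1.2618 (R=-5.0000) → pose (0.4831, -2.8777, 1.2618)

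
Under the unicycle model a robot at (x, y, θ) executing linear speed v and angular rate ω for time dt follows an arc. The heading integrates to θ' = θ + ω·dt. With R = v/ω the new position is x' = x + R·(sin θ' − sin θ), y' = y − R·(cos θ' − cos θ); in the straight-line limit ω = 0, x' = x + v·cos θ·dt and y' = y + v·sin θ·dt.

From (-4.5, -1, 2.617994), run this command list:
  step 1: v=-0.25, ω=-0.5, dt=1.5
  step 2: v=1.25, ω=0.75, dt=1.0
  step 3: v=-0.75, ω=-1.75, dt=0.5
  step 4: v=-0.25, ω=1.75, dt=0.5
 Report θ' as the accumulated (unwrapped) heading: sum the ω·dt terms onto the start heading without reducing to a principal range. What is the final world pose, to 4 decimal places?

(-4.7549, -0.7282, 2.6180)

step 1: θ'=1.8680 (R=0.5000) → pose (-4.2719, -1.2866, 1.8680)
step 2: θ'=2.6180 (R=1.6667) → pose (-5.0322, -0.3313, 2.6180)
step 3: θ'=1.7430 (R=0.4286) → pose (-4.8242, -0.6290, 1.7430)
step 4: θ'=2.6180 (R=-0.1429) → pose (-4.7549, -0.7282, 2.6180)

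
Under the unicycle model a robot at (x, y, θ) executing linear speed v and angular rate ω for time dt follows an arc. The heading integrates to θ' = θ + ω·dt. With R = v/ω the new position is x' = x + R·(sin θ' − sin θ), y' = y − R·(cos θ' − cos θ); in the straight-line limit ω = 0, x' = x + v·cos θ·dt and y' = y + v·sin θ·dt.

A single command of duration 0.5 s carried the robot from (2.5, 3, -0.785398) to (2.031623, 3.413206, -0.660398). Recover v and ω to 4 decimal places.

v = -1.2500, ω = 0.2500

Δθ = -0.660398 − -0.785398 = 0.125000
ω = Δθ/dt = 0.125000/0.5 = 0.2500
R = Δx/(sin θ' − sin θ) = -5.0000
v = R·ω = -5.0000·0.2500 = -1.2500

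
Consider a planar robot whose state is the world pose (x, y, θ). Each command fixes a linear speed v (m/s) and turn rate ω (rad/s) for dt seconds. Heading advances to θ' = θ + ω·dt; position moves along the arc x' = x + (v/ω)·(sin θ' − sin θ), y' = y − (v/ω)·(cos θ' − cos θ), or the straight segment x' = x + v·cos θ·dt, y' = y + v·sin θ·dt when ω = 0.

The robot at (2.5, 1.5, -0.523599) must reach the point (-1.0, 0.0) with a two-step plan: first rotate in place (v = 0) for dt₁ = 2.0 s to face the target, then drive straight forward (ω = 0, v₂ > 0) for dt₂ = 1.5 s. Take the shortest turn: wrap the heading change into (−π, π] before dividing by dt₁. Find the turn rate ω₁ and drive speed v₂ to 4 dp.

ω₁ = -1.1066, v₂ = 2.5386

heading to target = atan2(0−1.5, -1−2.5) = -2.7367
Δθ = wrap(-2.7367 − -0.5236) = -2.2131; ω₁ = Δθ/dt₁ = -1.1066
distance = √((-1−2.5)² + (0−1.5)²) = 3.8079; v₂ = distance/dt₂ = 2.5386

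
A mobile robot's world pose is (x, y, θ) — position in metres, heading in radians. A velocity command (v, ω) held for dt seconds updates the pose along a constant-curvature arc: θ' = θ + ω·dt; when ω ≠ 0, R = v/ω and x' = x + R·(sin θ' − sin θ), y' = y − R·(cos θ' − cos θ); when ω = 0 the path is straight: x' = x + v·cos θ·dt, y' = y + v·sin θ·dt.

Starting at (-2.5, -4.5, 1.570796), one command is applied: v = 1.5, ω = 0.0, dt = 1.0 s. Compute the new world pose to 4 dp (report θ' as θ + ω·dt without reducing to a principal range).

(-2.5000, -3.0000, 1.5708)

θ' = 1.5708 + 0.0·1.0 = 1.5708
ω = 0 → straight: x' = -2.5 + 1.5·cos(1.5708)·1.0 = -2.5000
y' = -4.5 + 1.5·sin(1.5708)·1.0 = -3.0000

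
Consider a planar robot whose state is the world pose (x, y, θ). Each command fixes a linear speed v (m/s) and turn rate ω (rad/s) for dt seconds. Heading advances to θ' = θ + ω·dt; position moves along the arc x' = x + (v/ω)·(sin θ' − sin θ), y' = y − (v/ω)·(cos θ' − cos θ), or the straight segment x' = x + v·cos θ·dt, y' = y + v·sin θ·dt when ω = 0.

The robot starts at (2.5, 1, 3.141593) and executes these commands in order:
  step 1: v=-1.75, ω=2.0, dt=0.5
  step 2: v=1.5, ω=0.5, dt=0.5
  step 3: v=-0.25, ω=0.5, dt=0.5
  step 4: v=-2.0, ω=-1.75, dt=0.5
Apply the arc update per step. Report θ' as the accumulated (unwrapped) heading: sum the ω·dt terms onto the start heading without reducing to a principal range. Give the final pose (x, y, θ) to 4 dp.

step 1: θ'=4.1416 (R=-0.8750) → pose (3.2363, 1.4022, 4.1416)
step 2: θ'=4.3916 (R=3.0000) → pose (2.9137, 0.7273, 4.3916)
step 3: θ'=4.6416 (R=-0.5000) → pose (2.9380, 0.8496, 4.6416)
step 4: θ'=3.7666 (R=1.1429) → pose (3.4093, 1.6956, 3.7666)

(3.4093, 1.6956, 3.7666)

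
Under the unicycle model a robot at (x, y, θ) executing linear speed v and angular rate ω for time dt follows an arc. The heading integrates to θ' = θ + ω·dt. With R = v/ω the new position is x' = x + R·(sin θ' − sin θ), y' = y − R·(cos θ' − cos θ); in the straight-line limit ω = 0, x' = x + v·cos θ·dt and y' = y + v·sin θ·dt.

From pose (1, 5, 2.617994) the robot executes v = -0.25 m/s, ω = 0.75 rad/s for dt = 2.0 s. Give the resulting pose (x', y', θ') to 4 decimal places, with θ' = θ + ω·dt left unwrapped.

(1.4428, 5.1020, 4.1180)

θ' = 2.6180 + 0.75·2.0 = 4.1180
R = v/ω = -0.25/0.75 = -0.3333
x' = 1 + -0.3333·(sin 4.1180 − sin 2.6180) = 1.4428
y' = 5 − -0.3333·(cos 4.1180 − cos 2.6180) = 5.1020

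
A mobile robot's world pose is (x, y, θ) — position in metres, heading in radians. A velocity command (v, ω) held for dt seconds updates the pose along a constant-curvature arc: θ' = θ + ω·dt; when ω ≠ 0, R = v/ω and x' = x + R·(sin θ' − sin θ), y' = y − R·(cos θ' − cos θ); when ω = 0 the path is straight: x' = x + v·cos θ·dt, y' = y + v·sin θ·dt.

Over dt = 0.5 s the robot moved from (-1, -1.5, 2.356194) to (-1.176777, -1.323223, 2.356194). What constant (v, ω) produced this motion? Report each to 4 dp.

v = 0.5000, ω = 0.0000

Δθ = 2.356194 − 2.356194 = 0.000000
ω = Δθ/dt = 0.000000/0.5 = 0.0000
ω = 0 → v = (Δx·cos θ + Δy·sin θ)/dt = 0.5000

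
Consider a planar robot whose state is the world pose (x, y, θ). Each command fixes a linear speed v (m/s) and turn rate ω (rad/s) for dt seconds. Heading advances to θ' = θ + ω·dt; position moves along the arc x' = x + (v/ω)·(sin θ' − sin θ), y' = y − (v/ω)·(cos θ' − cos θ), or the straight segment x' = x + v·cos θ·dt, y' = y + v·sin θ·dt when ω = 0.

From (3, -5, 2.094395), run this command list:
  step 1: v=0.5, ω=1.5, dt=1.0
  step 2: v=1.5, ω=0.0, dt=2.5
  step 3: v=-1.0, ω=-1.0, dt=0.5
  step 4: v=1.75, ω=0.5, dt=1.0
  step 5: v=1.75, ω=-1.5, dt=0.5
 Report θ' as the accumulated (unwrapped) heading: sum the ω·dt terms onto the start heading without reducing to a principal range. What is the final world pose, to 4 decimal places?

(-2.8703, -6.8231, 2.8444)

step 1: θ'=3.5944 (R=0.3333) → pose (2.5655, -4.8669, 3.5944)
step 2: θ'=3.5944 (straight) → pose (-0.8066, -6.5075, 3.5944)
step 3: θ'=3.0944 (R=1.0000) → pose (-0.3219, -6.4078, 3.0944)
step 4: θ'=3.5944 (R=3.5000) → pose (-2.0183, -6.7567, 3.5944)
step 5: θ'=2.8444 (R=-1.1667) → pose (-2.8703, -6.8231, 2.8444)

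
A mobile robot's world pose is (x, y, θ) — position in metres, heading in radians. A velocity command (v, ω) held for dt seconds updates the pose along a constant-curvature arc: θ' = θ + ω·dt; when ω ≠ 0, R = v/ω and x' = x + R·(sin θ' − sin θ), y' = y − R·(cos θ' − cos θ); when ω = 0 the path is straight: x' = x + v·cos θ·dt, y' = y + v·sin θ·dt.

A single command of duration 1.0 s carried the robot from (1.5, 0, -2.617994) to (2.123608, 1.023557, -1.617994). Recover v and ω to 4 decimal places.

Δθ = -1.617994 − -2.617994 = 1.000000
ω = Δθ/dt = 1.000000/1.0 = 1.0000
R = −Δy/(cos θ' − cos θ) = -1.2500
v = R·ω = -1.2500·1.0000 = -1.2500

v = -1.2500, ω = 1.0000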